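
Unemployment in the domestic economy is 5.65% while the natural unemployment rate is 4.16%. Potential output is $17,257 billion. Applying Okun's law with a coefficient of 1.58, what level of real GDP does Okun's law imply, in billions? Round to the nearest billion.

Unemployment gap = 5.65 - 4.16 = 1.49 points, so the output gap is -1.58 × 1.49 = -2.3542%.
Actual GDP = 17257 × (1 - 2.3542/100) = 17257 × 0.976458 ≈ 16851 billion.

$16,851 billion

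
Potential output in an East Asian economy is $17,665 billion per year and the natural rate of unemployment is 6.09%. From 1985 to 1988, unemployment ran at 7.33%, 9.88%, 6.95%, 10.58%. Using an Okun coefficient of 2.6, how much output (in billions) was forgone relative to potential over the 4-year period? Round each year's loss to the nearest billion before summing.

$4,768 billion

Year 1985: gap = -2.6 × (7.33 - 6.09) = -3.224%, loss ≈ 17665 × 3.224/100 ≈ 570.
Year 1986: gap = -2.6 × (9.88 - 6.09) = -9.854%, loss ≈ 17665 × 9.854/100 ≈ 1741.
Year 1987: gap = -2.6 × (6.95 - 6.09) = -2.236%, loss ≈ 17665 × 2.236/100 ≈ 395.
Year 1988: gap = -2.6 × (10.58 - 6.09) = -11.674%, loss ≈ 17665 × 11.674/100 ≈ 2062.
Total lost output = 570 + 1741 + 395 + 2062 = 4768 billion.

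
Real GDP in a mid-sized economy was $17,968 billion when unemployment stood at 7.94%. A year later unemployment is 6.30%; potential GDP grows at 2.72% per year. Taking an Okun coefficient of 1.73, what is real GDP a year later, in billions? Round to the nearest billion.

$18,967 billion

Δu = 6.3 - 7.94 = -1.64 points.
Okun's law (growth form): g_Y = g_Y* - β × Δu = 2.72 - 1.73 × (-1.64) = 2.72 + 2.8372 = 5.5572%.
Real GDP in the next year = 17968 × (1 + 5.5572/100) = 17968 × 1.055572 ≈ 18967 billion.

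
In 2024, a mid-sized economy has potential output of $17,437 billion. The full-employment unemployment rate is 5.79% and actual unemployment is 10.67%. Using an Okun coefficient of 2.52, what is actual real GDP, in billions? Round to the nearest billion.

Unemployment gap = 10.67 - 5.79 = 4.88 points, so the output gap is -2.52 × 4.88 = -12.2976%.
Actual GDP = 17437 × (1 - 12.2976/100) = 17437 × 0.877024 ≈ 15293 billion.

$15,293 billion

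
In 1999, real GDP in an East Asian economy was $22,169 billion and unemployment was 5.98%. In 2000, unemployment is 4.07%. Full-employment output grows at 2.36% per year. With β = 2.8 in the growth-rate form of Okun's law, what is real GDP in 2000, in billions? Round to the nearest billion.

Δu = 4.07 - 5.98 = -1.91 points.
Okun's law (growth form): g_Y = g_Y* - β × Δu = 2.36 - 2.8 × (-1.91) = 2.36 + 5.348 = 7.708%.
Real GDP in the next year = 22169 × (1 + 7.708/100) = 22169 × 1.07708 ≈ 23878 billion.

$23,878 billion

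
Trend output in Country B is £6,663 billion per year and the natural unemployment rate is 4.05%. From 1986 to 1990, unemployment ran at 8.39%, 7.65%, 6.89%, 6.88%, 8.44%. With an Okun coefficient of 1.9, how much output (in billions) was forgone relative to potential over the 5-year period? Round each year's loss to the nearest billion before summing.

Year 1986: gap = -1.9 × (8.39 - 4.05) = -8.246%, loss ≈ 6663 × 8.246/100 ≈ 549.
Year 1987: gap = -1.9 × (7.65 - 4.05) = -6.84%, loss ≈ 6663 × 6.84/100 ≈ 456.
Year 1988: gap = -1.9 × (6.89 - 4.05) = -5.396%, loss ≈ 6663 × 5.396/100 ≈ 360.
Year 1989: gap = -1.9 × (6.88 - 4.05) = -5.377%, loss ≈ 6663 × 5.377/100 ≈ 358.
Year 1990: gap = -1.9 × (8.44 - 4.05) = -8.341%, loss ≈ 6663 × 8.341/100 ≈ 556.
Total lost output = 549 + 456 + 360 + 358 + 556 = 2279 billion.

£2,279 billion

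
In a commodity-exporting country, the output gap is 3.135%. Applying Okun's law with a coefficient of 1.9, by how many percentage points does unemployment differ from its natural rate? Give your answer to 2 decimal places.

-1.65 percentage points

Okun's law: output gap = -β × (u - u*), so u - u* = -(output gap)/β.
u - u* = -(3.135)/1.9 = -1.65 percentage points.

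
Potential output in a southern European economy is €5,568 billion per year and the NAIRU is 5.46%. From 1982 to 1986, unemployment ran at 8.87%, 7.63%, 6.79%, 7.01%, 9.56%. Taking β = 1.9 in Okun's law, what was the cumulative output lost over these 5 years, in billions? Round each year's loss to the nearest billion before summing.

€1,330 billion

Year 1982: gap = -1.9 × (8.87 - 5.46) = -6.479%, loss ≈ 5568 × 6.479/100 ≈ 361.
Year 1983: gap = -1.9 × (7.63 - 5.46) = -4.123%, loss ≈ 5568 × 4.123/100 ≈ 230.
Year 1984: gap = -1.9 × (6.79 - 5.46) = -2.527%, loss ≈ 5568 × 2.527/100 ≈ 141.
Year 1985: gap = -1.9 × (7.01 - 5.46) = -2.945%, loss ≈ 5568 × 2.945/100 ≈ 164.
Year 1986: gap = -1.9 × (9.56 - 5.46) = -7.79%, loss ≈ 5568 × 7.79/100 ≈ 434.
Total lost output = 361 + 230 + 141 + 164 + 434 = 1330 billion.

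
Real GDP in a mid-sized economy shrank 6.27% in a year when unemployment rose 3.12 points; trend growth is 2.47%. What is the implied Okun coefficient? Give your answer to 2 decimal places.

β ≈ 2.80

Growth form: g_Y = g_Y* - β × Δu, so β = (g_Y* - g_Y)/Δu.
β = (2.47 + 6.27)/3.12 = 8.74/3.12 = 2.80.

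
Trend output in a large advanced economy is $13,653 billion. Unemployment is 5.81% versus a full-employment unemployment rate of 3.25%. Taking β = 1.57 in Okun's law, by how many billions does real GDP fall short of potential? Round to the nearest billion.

$549 billion

Output gap = -1.57 × (5.81 - 3.25) = -1.57 × 2.56 = -4.0192%.
Actual GDP ≈ 13653 × 0.959808 ≈ 13104 billion, so the shortfall is 13653 - 13104 = 549 billion.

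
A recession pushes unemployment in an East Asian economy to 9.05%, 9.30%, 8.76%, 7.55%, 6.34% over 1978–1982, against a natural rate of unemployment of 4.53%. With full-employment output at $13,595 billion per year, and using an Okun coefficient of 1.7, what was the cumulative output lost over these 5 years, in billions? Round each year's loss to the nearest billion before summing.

Year 1978: gap = -1.7 × (9.05 - 4.53) = -7.684%, loss ≈ 13595 × 7.684/100 ≈ 1045.
Year 1979: gap = -1.7 × (9.3 - 4.53) = -8.109%, loss ≈ 13595 × 8.109/100 ≈ 1102.
Year 1980: gap = -1.7 × (8.76 - 4.53) = -7.191%, loss ≈ 13595 × 7.191/100 ≈ 978.
Year 1981: gap = -1.7 × (7.55 - 4.53) = -5.134%, loss ≈ 13595 × 5.134/100 ≈ 698.
Year 1982: gap = -1.7 × (6.34 - 4.53) = -3.077%, loss ≈ 13595 × 3.077/100 ≈ 418.
Total lost output = 1045 + 1102 + 978 + 698 + 418 = 4241 billion.

$4,241 billion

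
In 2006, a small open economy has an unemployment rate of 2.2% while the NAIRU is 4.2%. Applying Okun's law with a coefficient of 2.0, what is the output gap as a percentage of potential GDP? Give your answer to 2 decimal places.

4.00%

The unemployment gap is 2.2 - 4.2 = -2 percentage points.
Okun's law gives an output gap of -2 × (-2) = 4%, i.e. 4.00% above potential.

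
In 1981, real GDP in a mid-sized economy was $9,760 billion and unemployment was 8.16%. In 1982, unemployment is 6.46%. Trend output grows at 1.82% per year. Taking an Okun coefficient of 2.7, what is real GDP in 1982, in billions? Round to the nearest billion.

$10,386 billion

Δu = 6.46 - 8.16 = -1.7 points.
Okun's law (growth form): g_Y = g_Y* - β × Δu = 1.82 - 2.7 × (-1.70) = 1.82 + 4.59 = 6.41%.
Real GDP in the next year = 9760 × (1 + 6.41/100) = 9760 × 1.0641 ≈ 10386 billion.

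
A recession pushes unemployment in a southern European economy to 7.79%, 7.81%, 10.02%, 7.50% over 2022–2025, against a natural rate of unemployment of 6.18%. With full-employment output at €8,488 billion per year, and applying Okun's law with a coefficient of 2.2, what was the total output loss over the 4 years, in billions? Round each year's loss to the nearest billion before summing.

Year 2022: gap = -2.2 × (7.79 - 6.18) = -3.542%, loss ≈ 8488 × 3.542/100 ≈ 301.
Year 2023: gap = -2.2 × (7.81 - 6.18) = -3.586%, loss ≈ 8488 × 3.586/100 ≈ 304.
Year 2024: gap = -2.2 × (10.02 - 6.18) = -8.448%, loss ≈ 8488 × 8.448/100 ≈ 717.
Year 2025: gap = -2.2 × (7.5 - 6.18) = -2.904%, loss ≈ 8488 × 2.904/100 ≈ 246.
Total lost output = 301 + 304 + 717 + 246 = 1568 billion.

€1,568 billion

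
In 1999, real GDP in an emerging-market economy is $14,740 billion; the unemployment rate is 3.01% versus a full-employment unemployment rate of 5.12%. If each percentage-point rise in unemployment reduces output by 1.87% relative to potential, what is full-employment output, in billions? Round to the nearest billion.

$14,180 billion

Unemployment gap = 3.01 - 5.12 = -2.11 points, so output gap = -1.87 × (-2.11) = 3.9457%.
Since Y = Y* × (1 + gap/100), Y* = 14740/1.039457 ≈ 14180 billion.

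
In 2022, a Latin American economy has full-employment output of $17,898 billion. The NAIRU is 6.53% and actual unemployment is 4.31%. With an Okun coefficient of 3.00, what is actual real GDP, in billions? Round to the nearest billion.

Unemployment gap = 4.31 - 6.53 = -2.22 points, so the output gap is -3 × (-2.22) = 6.66%.
Actual GDP = 17898 × (1 + 6.66/100) = 17898 × 1.0666 ≈ 19090 billion.

$19,090 billion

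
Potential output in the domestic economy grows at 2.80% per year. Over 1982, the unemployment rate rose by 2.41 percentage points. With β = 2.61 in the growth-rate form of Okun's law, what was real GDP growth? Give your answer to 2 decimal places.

-3.49%

Growth-rate Okun's law: g_Y = g_Y* - β × Δu.
g_Y = 2.80 - 2.61 × (2.41) = 2.8 - 6.2901 = -3.4901%, i.e. -3.49% to 2 d.p.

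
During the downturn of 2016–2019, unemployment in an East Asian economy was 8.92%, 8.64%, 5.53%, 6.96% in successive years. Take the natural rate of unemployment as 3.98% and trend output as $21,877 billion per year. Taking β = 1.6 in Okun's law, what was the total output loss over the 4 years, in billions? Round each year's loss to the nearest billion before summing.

$4,946 billion

Year 2016: gap = -1.6 × (8.92 - 3.98) = -7.904%, loss ≈ 21877 × 7.904/100 ≈ 1729.
Year 2017: gap = -1.6 × (8.64 - 3.98) = -7.456%, loss ≈ 21877 × 7.456/100 ≈ 1631.
Year 2018: gap = -1.6 × (5.53 - 3.98) = -2.48%, loss ≈ 21877 × 2.48/100 ≈ 543.
Year 2019: gap = -1.6 × (6.96 - 3.98) = -4.768%, loss ≈ 21877 × 4.768/100 ≈ 1043.
Total lost output = 1729 + 1631 + 543 + 1043 = 4946 billion.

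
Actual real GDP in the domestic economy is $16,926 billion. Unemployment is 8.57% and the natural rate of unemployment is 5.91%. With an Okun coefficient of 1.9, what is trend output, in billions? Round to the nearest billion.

Unemployment gap = 8.57 - 5.91 = 2.66 points, so output gap = -1.9 × 2.66 = -5.054%.
Since Y = Y* × (1 + gap/100), Y* = 16926/0.94946 ≈ 17827 billion.

$17,827 billion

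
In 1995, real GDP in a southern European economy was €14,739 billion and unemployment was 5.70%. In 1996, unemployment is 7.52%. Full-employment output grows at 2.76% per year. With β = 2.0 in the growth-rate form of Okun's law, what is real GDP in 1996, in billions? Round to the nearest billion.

€14,609 billion

Δu = 7.52 - 5.7 = 1.82 points.
Okun's law (growth form): g_Y = g_Y* - β × Δu = 2.76 - 2.0 × (1.82) = 2.76 - 3.64 = -0.88%.
Real GDP in the next year = 14739 × (1 - 0.88/100) = 14739 × 0.9912 ≈ 14609 billion.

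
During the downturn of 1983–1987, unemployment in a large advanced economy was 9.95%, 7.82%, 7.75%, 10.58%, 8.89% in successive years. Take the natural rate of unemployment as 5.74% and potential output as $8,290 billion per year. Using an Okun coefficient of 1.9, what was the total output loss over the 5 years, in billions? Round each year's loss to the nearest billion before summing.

$2,566 billion

Year 1983: gap = -1.9 × (9.95 - 5.74) = -7.999%, loss ≈ 8290 × 7.999/100 ≈ 663.
Year 1984: gap = -1.9 × (7.82 - 5.74) = -3.952%, loss ≈ 8290 × 3.952/100 ≈ 328.
Year 1985: gap = -1.9 × (7.75 - 5.74) = -3.819%, loss ≈ 8290 × 3.819/100 ≈ 317.
Year 1986: gap = -1.9 × (10.58 - 5.74) = -9.196%, loss ≈ 8290 × 9.196/100 ≈ 762.
Year 1987: gap = -1.9 × (8.89 - 5.74) = -5.985%, loss ≈ 8290 × 5.985/100 ≈ 496.
Total lost output = 663 + 328 + 317 + 762 + 496 = 2566 billion.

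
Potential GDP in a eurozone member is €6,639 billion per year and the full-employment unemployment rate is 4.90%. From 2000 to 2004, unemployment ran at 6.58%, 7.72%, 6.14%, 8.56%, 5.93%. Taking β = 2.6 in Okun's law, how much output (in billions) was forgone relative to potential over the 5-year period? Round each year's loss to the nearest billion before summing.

Year 2000: gap = -2.6 × (6.58 - 4.9) = -4.368%, loss ≈ 6639 × 4.368/100 ≈ 290.
Year 2001: gap = -2.6 × (7.72 - 4.9) = -7.332%, loss ≈ 6639 × 7.332/100 ≈ 487.
Year 2002: gap = -2.6 × (6.14 - 4.9) = -3.224%, loss ≈ 6639 × 3.224/100 ≈ 214.
Year 2003: gap = -2.6 × (8.56 - 4.9) = -9.516%, loss ≈ 6639 × 9.516/100 ≈ 632.
Year 2004: gap = -2.6 × (5.93 - 4.9) = -2.678%, loss ≈ 6639 × 2.678/100 ≈ 178.
Total lost output = 290 + 487 + 214 + 632 + 178 = 1801 billion.

€1,801 billion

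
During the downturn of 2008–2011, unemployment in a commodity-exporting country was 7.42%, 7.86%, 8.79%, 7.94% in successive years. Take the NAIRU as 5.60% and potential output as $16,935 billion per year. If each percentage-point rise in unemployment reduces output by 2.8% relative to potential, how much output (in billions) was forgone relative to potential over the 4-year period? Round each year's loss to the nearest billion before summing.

Year 2008: gap = -2.8 × (7.42 - 5.6) = -5.096%, loss ≈ 16935 × 5.096/100 ≈ 863.
Year 2009: gap = -2.8 × (7.86 - 5.6) = -6.328%, loss ≈ 16935 × 6.328/100 ≈ 1072.
Year 2010: gap = -2.8 × (8.79 - 5.6) = -8.932%, loss ≈ 16935 × 8.932/100 ≈ 1513.
Year 2011: gap = -2.8 × (7.94 - 5.6) = -6.552%, loss ≈ 16935 × 6.552/100 ≈ 1110.
Total lost output = 863 + 1072 + 1513 + 1110 = 4558 billion.

$4,558 billion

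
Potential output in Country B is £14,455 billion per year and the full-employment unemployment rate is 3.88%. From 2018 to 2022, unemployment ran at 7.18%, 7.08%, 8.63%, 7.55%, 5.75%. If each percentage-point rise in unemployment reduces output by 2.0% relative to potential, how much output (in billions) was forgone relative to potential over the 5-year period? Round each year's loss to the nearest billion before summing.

Year 2018: gap = -2.0 × (7.18 - 3.88) = -6.6%, loss ≈ 14455 × 6.6/100 ≈ 954.
Year 2019: gap = -2.0 × (7.08 - 3.88) = -6.4%, loss ≈ 14455 × 6.4/100 ≈ 925.
Year 2020: gap = -2.0 × (8.63 - 3.88) = -9.5%, loss ≈ 14455 × 9.5/100 ≈ 1373.
Year 2021: gap = -2.0 × (7.55 - 3.88) = -7.34%, loss ≈ 14455 × 7.34/100 ≈ 1061.
Year 2022: gap = -2.0 × (5.75 - 3.88) = -3.74%, loss ≈ 14455 × 3.74/100 ≈ 541.
Total lost output = 954 + 925 + 1373 + 1061 + 541 = 4854 billion.

£4,854 billion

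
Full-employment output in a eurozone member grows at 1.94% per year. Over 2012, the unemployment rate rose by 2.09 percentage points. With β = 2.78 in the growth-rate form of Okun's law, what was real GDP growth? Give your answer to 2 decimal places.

-3.87%

Growth-rate Okun's law: g_Y = g_Y* - β × Δu.
g_Y = 1.94 - 2.78 × (2.09) = 1.94 - 5.8102 = -3.8702%, i.e. -3.87% to 2 d.p.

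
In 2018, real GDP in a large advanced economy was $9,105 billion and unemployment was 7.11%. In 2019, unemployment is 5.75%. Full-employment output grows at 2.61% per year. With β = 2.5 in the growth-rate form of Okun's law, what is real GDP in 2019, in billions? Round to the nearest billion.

Δu = 5.75 - 7.11 = -1.36 points.
Okun's law (growth form): g_Y = g_Y* - β × Δu = 2.61 - 2.5 × (-1.36) = 2.61 + 3.4 = 6.01%.
Real GDP in the next year = 9105 × (1 + 6.01/100) = 9105 × 1.0601 ≈ 9652 billion.

$9,652 billion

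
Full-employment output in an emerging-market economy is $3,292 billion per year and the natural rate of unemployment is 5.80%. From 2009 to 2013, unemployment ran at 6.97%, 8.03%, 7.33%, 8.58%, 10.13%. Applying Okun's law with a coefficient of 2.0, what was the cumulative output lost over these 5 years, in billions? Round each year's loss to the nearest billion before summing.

$793 billion

Year 2009: gap = -2.0 × (6.97 - 5.8) = -2.34%, loss ≈ 3292 × 2.34/100 ≈ 77.
Year 2010: gap = -2.0 × (8.03 - 5.8) = -4.46%, loss ≈ 3292 × 4.46/100 ≈ 147.
Year 2011: gap = -2.0 × (7.33 - 5.8) = -3.06%, loss ≈ 3292 × 3.06/100 ≈ 101.
Year 2012: gap = -2.0 × (8.58 - 5.8) = -5.56%, loss ≈ 3292 × 5.56/100 ≈ 183.
Year 2013: gap = -2.0 × (10.13 - 5.8) = -8.66%, loss ≈ 3292 × 8.66/100 ≈ 285.
Total lost output = 77 + 147 + 101 + 183 + 285 = 793 billion.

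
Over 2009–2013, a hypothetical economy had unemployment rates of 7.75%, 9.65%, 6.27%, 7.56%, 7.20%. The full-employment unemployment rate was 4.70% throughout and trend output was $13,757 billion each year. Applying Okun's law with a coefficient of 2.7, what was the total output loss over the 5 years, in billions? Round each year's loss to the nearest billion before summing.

Year 2009: gap = -2.7 × (7.75 - 4.7) = -8.235%, loss ≈ 13757 × 8.235/100 ≈ 1133.
Year 2010: gap = -2.7 × (9.65 - 4.7) = -13.365%, loss ≈ 13757 × 13.365/100 ≈ 1839.
Year 2011: gap = -2.7 × (6.27 - 4.7) = -4.239%, loss ≈ 13757 × 4.239/100 ≈ 583.
Year 2012: gap = -2.7 × (7.56 - 4.7) = -7.722%, loss ≈ 13757 × 7.722/100 ≈ 1062.
Year 2013: gap = -2.7 × (7.2 - 4.7) = -6.75%, loss ≈ 13757 × 6.75/100 ≈ 929.
Total lost output = 1133 + 1839 + 583 + 1062 + 929 = 5546 billion.

$5,546 billion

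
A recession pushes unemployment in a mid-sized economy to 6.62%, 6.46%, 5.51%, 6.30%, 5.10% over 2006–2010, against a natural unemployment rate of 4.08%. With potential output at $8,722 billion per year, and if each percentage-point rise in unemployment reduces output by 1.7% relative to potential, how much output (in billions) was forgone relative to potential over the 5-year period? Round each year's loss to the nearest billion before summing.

$1,422 billion

Year 2006: gap = -1.7 × (6.62 - 4.08) = -4.318%, loss ≈ 8722 × 4.318/100 ≈ 377.
Year 2007: gap = -1.7 × (6.46 - 4.08) = -4.046%, loss ≈ 8722 × 4.046/100 ≈ 353.
Year 2008: gap = -1.7 × (5.51 - 4.08) = -2.431%, loss ≈ 8722 × 2.431/100 ≈ 212.
Year 2009: gap = -1.7 × (6.3 - 4.08) = -3.774%, loss ≈ 8722 × 3.774/100 ≈ 329.
Year 2010: gap = -1.7 × (5.1 - 4.08) = -1.734%, loss ≈ 8722 × 1.734/100 ≈ 151.
Total lost output = 377 + 353 + 212 + 329 + 151 = 1422 billion.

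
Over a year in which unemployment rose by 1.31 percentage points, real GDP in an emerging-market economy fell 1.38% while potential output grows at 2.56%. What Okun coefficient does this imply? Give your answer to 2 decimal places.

Growth form: g_Y = g_Y* - β × Δu, so β = (g_Y* - g_Y)/Δu.
β = (2.56 + 1.38)/1.31 = 3.94/1.31 = 3.01.

β ≈ 3.01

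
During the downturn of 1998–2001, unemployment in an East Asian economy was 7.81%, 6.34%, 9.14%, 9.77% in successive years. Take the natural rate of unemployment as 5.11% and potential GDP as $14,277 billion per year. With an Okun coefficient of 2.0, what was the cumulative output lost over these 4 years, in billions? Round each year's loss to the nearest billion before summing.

Year 1998: gap = -2.0 × (7.81 - 5.11) = -5.4%, loss ≈ 14277 × 5.4/100 ≈ 771.
Year 1999: gap = -2.0 × (6.34 - 5.11) = -2.46%, loss ≈ 14277 × 2.46/100 ≈ 351.
Year 2000: gap = -2.0 × (9.14 - 5.11) = -8.06%, loss ≈ 14277 × 8.06/100 ≈ 1151.
Year 2001: gap = -2.0 × (9.77 - 5.11) = -9.32%, loss ≈ 14277 × 9.32/100 ≈ 1331.
Total lost output = 771 + 351 + 1151 + 1331 = 3604 billion.

$3,604 billion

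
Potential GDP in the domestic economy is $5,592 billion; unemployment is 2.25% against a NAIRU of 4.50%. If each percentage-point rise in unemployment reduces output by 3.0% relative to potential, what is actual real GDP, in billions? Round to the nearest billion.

$5,969 billion

Unemployment gap = 2.25 - 4.5 = -2.25 points, so the output gap is -3 × (-2.25) = 6.75%.
Actual GDP = 5592 × (1 + 6.75/100) = 5592 × 1.0675 ≈ 5969 billion.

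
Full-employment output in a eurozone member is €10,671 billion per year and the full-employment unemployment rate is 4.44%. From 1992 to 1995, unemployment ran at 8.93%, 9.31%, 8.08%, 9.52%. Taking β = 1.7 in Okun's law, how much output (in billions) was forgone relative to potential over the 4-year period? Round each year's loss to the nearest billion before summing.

Year 1992: gap = -1.7 × (8.93 - 4.44) = -7.633%, loss ≈ 10671 × 7.633/100 ≈ 815.
Year 1993: gap = -1.7 × (9.31 - 4.44) = -8.279%, loss ≈ 10671 × 8.279/100 ≈ 883.
Year 1994: gap = -1.7 × (8.08 - 4.44) = -6.188%, loss ≈ 10671 × 6.188/100 ≈ 660.
Year 1995: gap = -1.7 × (9.52 - 4.44) = -8.636%, loss ≈ 10671 × 8.636/100 ≈ 922.
Total lost output = 815 + 883 + 660 + 922 = 3280 billion.

€3,280 billion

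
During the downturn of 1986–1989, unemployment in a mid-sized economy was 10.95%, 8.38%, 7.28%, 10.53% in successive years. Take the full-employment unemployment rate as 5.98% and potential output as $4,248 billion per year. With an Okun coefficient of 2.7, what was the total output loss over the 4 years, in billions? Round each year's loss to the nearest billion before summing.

$1,516 billion

Year 1986: gap = -2.7 × (10.95 - 5.98) = -13.419%, loss ≈ 4248 × 13.419/100 ≈ 570.
Year 1987: gap = -2.7 × (8.38 - 5.98) = -6.48%, loss ≈ 4248 × 6.48/100 ≈ 275.
Year 1988: gap = -2.7 × (7.28 - 5.98) = -3.51%, loss ≈ 4248 × 3.51/100 ≈ 149.
Year 1989: gap = -2.7 × (10.53 - 5.98) = -12.285%, loss ≈ 4248 × 12.285/100 ≈ 522.
Total lost output = 570 + 275 + 149 + 522 = 1516 billion.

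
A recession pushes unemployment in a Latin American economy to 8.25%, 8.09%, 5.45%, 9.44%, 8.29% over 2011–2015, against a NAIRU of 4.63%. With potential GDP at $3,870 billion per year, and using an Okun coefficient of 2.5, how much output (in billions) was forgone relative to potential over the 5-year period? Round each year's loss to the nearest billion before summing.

Year 2011: gap = -2.5 × (8.25 - 4.63) = -9.05%, loss ≈ 3870 × 9.05/100 ≈ 350.
Year 2012: gap = -2.5 × (8.09 - 4.63) = -8.65%, loss ≈ 3870 × 8.65/100 ≈ 335.
Year 2013: gap = -2.5 × (5.45 - 4.63) = -2.05%, loss ≈ 3870 × 2.05/100 ≈ 79.
Year 2014: gap = -2.5 × (9.44 - 4.63) = -12.025%, loss ≈ 3870 × 12.025/100 ≈ 465.
Year 2015: gap = -2.5 × (8.29 - 4.63) = -9.15%, loss ≈ 3870 × 9.15/100 ≈ 354.
Total lost output = 350 + 335 + 79 + 465 + 354 = 1583 billion.

$1,583 billion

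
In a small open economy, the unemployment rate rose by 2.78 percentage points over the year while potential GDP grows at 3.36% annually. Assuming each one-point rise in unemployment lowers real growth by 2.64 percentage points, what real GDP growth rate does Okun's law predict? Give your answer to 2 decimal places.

-3.98%

Growth-rate Okun's law: g_Y = g_Y* - β × Δu.
g_Y = 3.36 - 2.64 × (2.78) = 3.36 - 7.3392 = -3.9792%, i.e. -3.98% to 2 d.p.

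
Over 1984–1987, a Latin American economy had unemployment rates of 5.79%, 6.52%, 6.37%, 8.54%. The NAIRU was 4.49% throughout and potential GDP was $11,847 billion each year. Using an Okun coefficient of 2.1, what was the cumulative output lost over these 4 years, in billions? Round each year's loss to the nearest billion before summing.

$2,304 billion

Year 1984: gap = -2.1 × (5.79 - 4.49) = -2.73%, loss ≈ 11847 × 2.73/100 ≈ 323.
Year 1985: gap = -2.1 × (6.52 - 4.49) = -4.263%, loss ≈ 11847 × 4.263/100 ≈ 505.
Year 1986: gap = -2.1 × (6.37 - 4.49) = -3.948%, loss ≈ 11847 × 3.948/100 ≈ 468.
Year 1987: gap = -2.1 × (8.54 - 4.49) = -8.505%, loss ≈ 11847 × 8.505/100 ≈ 1008.
Total lost output = 323 + 505 + 468 + 1008 = 2304 billion.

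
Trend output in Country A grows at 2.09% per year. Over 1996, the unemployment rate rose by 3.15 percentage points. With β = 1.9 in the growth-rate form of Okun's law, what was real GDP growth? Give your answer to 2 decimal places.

Growth-rate Okun's law: g_Y = g_Y* - β × Δu.
g_Y = 2.09 - 1.9 × (3.15) = 2.09 - 5.985 = -3.895%, i.e. -3.90% to 2 d.p.

-3.90%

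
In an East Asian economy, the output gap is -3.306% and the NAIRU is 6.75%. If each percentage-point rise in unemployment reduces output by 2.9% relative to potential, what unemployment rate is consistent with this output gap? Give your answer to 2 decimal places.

From Okun's law, u - u* = -(output gap)/β = -(-3.306)/2.9 = 1.14 points.
So u = 6.75 + 1.14 = 7.89%.

7.89%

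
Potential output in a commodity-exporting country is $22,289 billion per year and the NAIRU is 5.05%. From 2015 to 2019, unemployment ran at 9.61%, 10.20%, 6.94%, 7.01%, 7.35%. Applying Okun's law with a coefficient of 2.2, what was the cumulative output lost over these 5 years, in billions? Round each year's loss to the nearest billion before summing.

Year 2015: gap = -2.2 × (9.61 - 5.05) = -10.032%, loss ≈ 22289 × 10.032/100 ≈ 2236.
Year 2016: gap = -2.2 × (10.2 - 5.05) = -11.33%, loss ≈ 22289 × 11.33/100 ≈ 2525.
Year 2017: gap = -2.2 × (6.94 - 5.05) = -4.158%, loss ≈ 22289 × 4.158/100 ≈ 927.
Year 2018: gap = -2.2 × (7.01 - 5.05) = -4.312%, loss ≈ 22289 × 4.312/100 ≈ 961.
Year 2019: gap = -2.2 × (7.35 - 5.05) = -5.06%, loss ≈ 22289 × 5.06/100 ≈ 1128.
Total lost output = 2236 + 2525 + 927 + 961 + 1128 = 7777 billion.

$7,777 billion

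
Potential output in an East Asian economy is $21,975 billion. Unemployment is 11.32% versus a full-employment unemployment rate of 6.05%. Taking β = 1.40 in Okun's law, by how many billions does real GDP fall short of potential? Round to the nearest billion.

Output gap = -1.40 × (11.32 - 6.05) = -1.4 × 5.27 = -7.378%.
Actual GDP ≈ 21975 × 0.92622 ≈ 20354 billion, so the shortfall is 21975 - 20354 = 1621 billion.

$1,621 billion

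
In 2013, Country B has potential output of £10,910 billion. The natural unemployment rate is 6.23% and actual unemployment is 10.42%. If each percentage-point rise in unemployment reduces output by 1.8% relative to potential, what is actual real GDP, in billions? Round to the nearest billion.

£10,087 billion

Unemployment gap = 10.42 - 6.23 = 4.19 points, so the output gap is -1.8 × 4.19 = -7.542%.
Actual GDP = 10910 × (1 - 7.542/100) = 10910 × 0.92458 ≈ 10087 billion.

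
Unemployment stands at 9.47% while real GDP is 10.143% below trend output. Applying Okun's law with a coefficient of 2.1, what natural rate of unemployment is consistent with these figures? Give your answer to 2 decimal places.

4.64%

From Okun's law, u - u* = -(output gap)/β = -(-10.143)/2.1 = 4.83 points.
So u* = 9.47 - 4.83 = 4.64%.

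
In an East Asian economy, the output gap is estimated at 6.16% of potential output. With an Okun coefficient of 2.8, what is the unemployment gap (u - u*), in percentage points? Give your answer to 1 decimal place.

-2.2 percentage points

Okun's law: output gap = -β × (u - u*), so u - u* = -(output gap)/β.
u - u* = -(6.16)/2.8 = -2.2 percentage points.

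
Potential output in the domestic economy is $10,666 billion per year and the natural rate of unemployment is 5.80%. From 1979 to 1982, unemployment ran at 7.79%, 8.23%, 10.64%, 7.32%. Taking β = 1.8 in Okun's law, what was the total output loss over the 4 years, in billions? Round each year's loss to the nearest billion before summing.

Year 1979: gap = -1.8 × (7.79 - 5.8) = -3.582%, loss ≈ 10666 × 3.582/100 ≈ 382.
Year 1980: gap = -1.8 × (8.23 - 5.8) = -4.374%, loss ≈ 10666 × 4.374/100 ≈ 467.
Year 1981: gap = -1.8 × (10.64 - 5.8) = -8.712%, loss ≈ 10666 × 8.712/100 ≈ 929.
Year 1982: gap = -1.8 × (7.32 - 5.8) = -2.736%, loss ≈ 10666 × 2.736/100 ≈ 292.
Total lost output = 382 + 467 + 929 + 292 = 2070 billion.

$2,070 billion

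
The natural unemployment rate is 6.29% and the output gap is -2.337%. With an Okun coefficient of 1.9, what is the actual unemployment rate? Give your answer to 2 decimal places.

7.52%

From Okun's law, u - u* = -(output gap)/β = -(-2.337)/1.9 = 1.23 points.
So u = 6.29 + 1.23 = 7.52%.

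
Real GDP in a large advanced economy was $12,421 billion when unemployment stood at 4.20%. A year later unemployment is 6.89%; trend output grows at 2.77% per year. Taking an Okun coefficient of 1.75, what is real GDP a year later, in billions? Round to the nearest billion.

$12,180 billion

Δu = 6.89 - 4.2 = 2.69 points.
Okun's law (growth form): g_Y = g_Y* - β × Δu = 2.77 - 1.75 × (2.69) = 2.77 - 4.7075 = -1.9375%.
Real GDP in the next year = 12421 × (1 - 1.9375/100) = 12421 × 0.980625 ≈ 12180 billion.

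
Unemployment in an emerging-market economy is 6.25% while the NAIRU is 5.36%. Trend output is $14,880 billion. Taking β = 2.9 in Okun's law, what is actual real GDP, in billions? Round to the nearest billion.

$14,496 billion

Unemployment gap = 6.25 - 5.36 = 0.89 points, so the output gap is -2.9 × 0.89 = -2.581%.
Actual GDP = 14880 × (1 - 2.581/100) = 14880 × 0.97419 ≈ 14496 billion.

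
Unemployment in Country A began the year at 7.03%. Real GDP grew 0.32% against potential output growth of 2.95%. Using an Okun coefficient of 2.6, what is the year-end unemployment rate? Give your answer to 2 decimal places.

Growth-rate Okun's law: g_Y = g_Y* - β × Δu, so Δu = (g_Y* - g_Y)/β.
Δu = (2.95 - 0.32)/2.6 = 2.63/2.6 = 1.01 percentage points.
Year-end unemployment = 7.03 + 1.01 = 8.04%.

8.04%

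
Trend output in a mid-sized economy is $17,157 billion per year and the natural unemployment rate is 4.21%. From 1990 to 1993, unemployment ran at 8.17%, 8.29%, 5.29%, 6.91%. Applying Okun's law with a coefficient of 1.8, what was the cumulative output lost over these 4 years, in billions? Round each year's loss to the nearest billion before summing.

Year 1990: gap = -1.8 × (8.17 - 4.21) = -7.128%, loss ≈ 17157 × 7.128/100 ≈ 1223.
Year 1991: gap = -1.8 × (8.29 - 4.21) = -7.344%, loss ≈ 17157 × 7.344/100 ≈ 1260.
Year 1992: gap = -1.8 × (5.29 - 4.21) = -1.944%, loss ≈ 17157 × 1.944/100 ≈ 334.
Year 1993: gap = -1.8 × (6.91 - 4.21) = -4.86%, loss ≈ 17157 × 4.86/100 ≈ 834.
Total lost output = 1223 + 1260 + 334 + 834 = 3651 billion.

$3,651 billion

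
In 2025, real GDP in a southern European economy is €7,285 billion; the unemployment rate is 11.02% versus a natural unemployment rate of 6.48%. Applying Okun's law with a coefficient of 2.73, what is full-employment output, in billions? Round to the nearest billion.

€8,316 billion

Unemployment gap = 11.02 - 6.48 = 4.54 points, so output gap = -2.73 × 4.54 = -12.3942%.
Since Y = Y* × (1 + gap/100), Y* = 7285/0.876058 ≈ 8316 billion.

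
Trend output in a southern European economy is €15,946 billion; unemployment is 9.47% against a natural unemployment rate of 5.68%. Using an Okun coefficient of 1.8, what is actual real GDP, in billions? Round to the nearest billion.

Unemployment gap = 9.47 - 5.68 = 3.79 points, so the output gap is -1.8 × 3.79 = -6.822%.
Actual GDP = 15946 × (1 - 6.822/100) = 15946 × 0.93178 ≈ 14858 billion.

€14,858 billion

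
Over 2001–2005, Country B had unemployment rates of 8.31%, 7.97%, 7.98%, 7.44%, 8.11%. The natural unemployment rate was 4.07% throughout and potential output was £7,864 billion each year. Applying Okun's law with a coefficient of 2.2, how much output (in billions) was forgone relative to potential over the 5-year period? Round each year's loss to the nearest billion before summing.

£3,367 billion

Year 2001: gap = -2.2 × (8.31 - 4.07) = -9.328%, loss ≈ 7864 × 9.328/100 ≈ 734.
Year 2002: gap = -2.2 × (7.97 - 4.07) = -8.58%, loss ≈ 7864 × 8.58/100 ≈ 675.
Year 2003: gap = -2.2 × (7.98 - 4.07) = -8.602%, loss ≈ 7864 × 8.602/100 ≈ 676.
Year 2004: gap = -2.2 × (7.44 - 4.07) = -7.414%, loss ≈ 7864 × 7.414/100 ≈ 583.
Year 2005: gap = -2.2 × (8.11 - 4.07) = -8.888%, loss ≈ 7864 × 8.888/100 ≈ 699.
Total lost output = 734 + 675 + 676 + 583 + 699 = 3367 billion.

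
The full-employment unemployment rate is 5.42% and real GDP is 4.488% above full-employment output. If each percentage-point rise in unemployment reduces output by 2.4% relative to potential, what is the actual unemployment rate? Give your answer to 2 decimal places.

3.55%

From Okun's law, u - u* = -(output gap)/β = -(4.488)/2.4 = -1.87 points.
So u = 5.42 - 1.87 = 3.55%.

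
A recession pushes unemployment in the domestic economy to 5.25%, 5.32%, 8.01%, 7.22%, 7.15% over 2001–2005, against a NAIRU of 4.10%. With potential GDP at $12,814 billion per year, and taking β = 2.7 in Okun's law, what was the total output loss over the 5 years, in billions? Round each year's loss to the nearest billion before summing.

Year 2001: gap = -2.7 × (5.25 - 4.1) = -3.105%, loss ≈ 12814 × 3.105/100 ≈ 398.
Year 2002: gap = -2.7 × (5.32 - 4.1) = -3.294%, loss ≈ 12814 × 3.294/100 ≈ 422.
Year 2003: gap = -2.7 × (8.01 - 4.1) = -10.557%, loss ≈ 12814 × 10.557/100 ≈ 1353.
Year 2004: gap = -2.7 × (7.22 - 4.1) = -8.424%, loss ≈ 12814 × 8.424/100 ≈ 1079.
Year 2005: gap = -2.7 × (7.15 - 4.1) = -8.235%, loss ≈ 12814 × 8.235/100 ≈ 1055.
Total lost output = 398 + 422 + 1353 + 1079 + 1055 = 4307 billion.

$4,307 billion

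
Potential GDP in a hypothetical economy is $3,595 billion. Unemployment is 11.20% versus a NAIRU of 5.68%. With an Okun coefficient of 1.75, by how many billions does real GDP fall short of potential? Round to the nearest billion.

$347 billion

Output gap = -1.75 × (11.2 - 5.68) = -1.75 × 5.52 = -9.66%.
Actual GDP ≈ 3595 × 0.9034 ≈ 3248 billion, so the shortfall is 3595 - 3248 = 347 billion.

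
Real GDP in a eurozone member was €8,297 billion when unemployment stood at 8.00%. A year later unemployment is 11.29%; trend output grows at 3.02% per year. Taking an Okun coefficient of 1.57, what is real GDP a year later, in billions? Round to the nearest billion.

€8,119 billion

Δu = 11.29 - 8 = 3.29 points.
Okun's law (growth form): g_Y = g_Y* - β × Δu = 3.02 - 1.57 × (3.29) = 3.02 - 5.1653 = -2.1453%.
Real GDP in the next year = 8297 × (1 - 2.1453/100) = 8297 × 0.978547 ≈ 8119 billion.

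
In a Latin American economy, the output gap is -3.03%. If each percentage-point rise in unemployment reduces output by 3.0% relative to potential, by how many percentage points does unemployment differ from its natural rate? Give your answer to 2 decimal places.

1.01 percentage points

Okun's law: output gap = -β × (u - u*), so u - u* = -(output gap)/β.
u - u* = -(-3.03)/3.0 = 1.01 percentage points.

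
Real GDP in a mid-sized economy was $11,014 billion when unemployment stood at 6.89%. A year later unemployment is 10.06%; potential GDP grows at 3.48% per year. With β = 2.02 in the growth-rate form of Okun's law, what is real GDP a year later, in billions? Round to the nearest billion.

$10,692 billion

Δu = 10.06 - 6.89 = 3.17 points.
Okun's law (growth form): g_Y = g_Y* - β × Δu = 3.48 - 2.02 × (3.17) = 3.48 - 6.4034 = -2.9234%.
Real GDP in the next year = 11014 × (1 - 2.9234/100) = 11014 × 0.970766 ≈ 10692 billion.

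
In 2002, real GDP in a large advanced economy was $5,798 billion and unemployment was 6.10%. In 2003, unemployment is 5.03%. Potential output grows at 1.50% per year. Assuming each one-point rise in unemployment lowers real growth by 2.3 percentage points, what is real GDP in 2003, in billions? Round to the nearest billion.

$6,028 billion

Δu = 5.03 - 6.1 = -1.07 points.
Okun's law (growth form): g_Y = g_Y* - β × Δu = 1.50 - 2.3 × (-1.07) = 1.5 + 2.461 = 3.961%.
Real GDP in the next year = 5798 × (1 + 3.961/100) = 5798 × 1.03961 ≈ 6028 billion.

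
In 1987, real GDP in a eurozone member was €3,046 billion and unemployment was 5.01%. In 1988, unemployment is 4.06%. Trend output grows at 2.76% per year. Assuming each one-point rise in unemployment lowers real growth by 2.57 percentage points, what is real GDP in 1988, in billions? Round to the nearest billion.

Δu = 4.06 - 5.01 = -0.95 points.
Okun's law (growth form): g_Y = g_Y* - β × Δu = 2.76 - 2.57 × (-0.95) = 2.76 + 2.4415 = 5.2015%.
Real GDP in the next year = 3046 × (1 + 5.2015/100) = 3046 × 1.052015 ≈ 3204 billion.

€3,204 billion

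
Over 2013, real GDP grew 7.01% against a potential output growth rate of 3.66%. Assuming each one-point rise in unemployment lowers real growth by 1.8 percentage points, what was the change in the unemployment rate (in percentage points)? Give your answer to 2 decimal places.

Growth-rate Okun's law: g_Y = g_Y* - β × Δu, so Δu = (g_Y* - g_Y)/β.
Δu = (3.66 - 7.01)/1.8 = -3.35/1.8 = -1.86 percentage points.

-1.86 percentage points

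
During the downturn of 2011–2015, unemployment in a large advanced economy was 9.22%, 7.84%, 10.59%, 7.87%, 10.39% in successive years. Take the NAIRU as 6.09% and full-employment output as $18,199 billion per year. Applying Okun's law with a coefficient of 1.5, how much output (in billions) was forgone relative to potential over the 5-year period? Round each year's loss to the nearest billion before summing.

$4,220 billion

Year 2011: gap = -1.5 × (9.22 - 6.09) = -4.695%, loss ≈ 18199 × 4.695/100 ≈ 854.
Year 2012: gap = -1.5 × (7.84 - 6.09) = -2.625%, loss ≈ 18199 × 2.625/100 ≈ 478.
Year 2013: gap = -1.5 × (10.59 - 6.09) = -6.75%, loss ≈ 18199 × 6.75/100 ≈ 1228.
Year 2014: gap = -1.5 × (7.87 - 6.09) = -2.67%, loss ≈ 18199 × 2.67/100 ≈ 486.
Year 2015: gap = -1.5 × (10.39 - 6.09) = -6.45%, loss ≈ 18199 × 6.45/100 ≈ 1174.
Total lost output = 854 + 478 + 1228 + 486 + 1174 = 4220 billion.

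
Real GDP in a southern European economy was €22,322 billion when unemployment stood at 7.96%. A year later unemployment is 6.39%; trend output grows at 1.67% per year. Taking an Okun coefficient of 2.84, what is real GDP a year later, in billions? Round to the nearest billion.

Δu = 6.39 - 7.96 = -1.57 points.
Okun's law (growth form): g_Y = g_Y* - β × Δu = 1.67 - 2.84 × (-1.57) = 1.67 + 4.4588 = 6.1288%.
Real GDP in the next year = 22322 × (1 + 6.1288/100) = 22322 × 1.061288 ≈ 23690 billion.

€23,690 billion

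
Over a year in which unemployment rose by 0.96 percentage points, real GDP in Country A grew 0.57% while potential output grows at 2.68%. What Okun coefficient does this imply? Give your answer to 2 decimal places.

Growth form: g_Y = g_Y* - β × Δu, so β = (g_Y* - g_Y)/Δu.
β = (2.68 - 0.57)/0.96 = 2.11/0.96 = 2.20.

β ≈ 2.20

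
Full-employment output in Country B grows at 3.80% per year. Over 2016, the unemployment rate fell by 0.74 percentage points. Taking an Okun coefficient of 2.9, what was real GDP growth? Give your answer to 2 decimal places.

5.95%

Growth-rate Okun's law: g_Y = g_Y* - β × Δu.
g_Y = 3.80 - 2.9 × (-0.74) = 3.8 + 2.146 = 5.946%, i.e. 5.95% to 2 d.p.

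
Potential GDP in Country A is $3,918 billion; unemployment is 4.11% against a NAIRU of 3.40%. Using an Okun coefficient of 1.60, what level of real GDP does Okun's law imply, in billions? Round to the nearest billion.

$3,873 billion

Unemployment gap = 4.11 - 3.4 = 0.71 points, so the output gap is -1.6 × 0.71 = -1.136%.
Actual GDP = 3918 × (1 - 1.136/100) = 3918 × 0.98864 ≈ 3873 billion.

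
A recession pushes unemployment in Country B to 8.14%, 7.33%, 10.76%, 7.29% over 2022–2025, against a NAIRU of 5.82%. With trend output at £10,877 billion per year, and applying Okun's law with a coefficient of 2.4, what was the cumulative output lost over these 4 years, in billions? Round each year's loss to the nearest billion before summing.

Year 2022: gap = -2.4 × (8.14 - 5.82) = -5.568%, loss ≈ 10877 × 5.568/100 ≈ 606.
Year 2023: gap = -2.4 × (7.33 - 5.82) = -3.624%, loss ≈ 10877 × 3.624/100 ≈ 394.
Year 2024: gap = -2.4 × (10.76 - 5.82) = -11.856%, loss ≈ 10877 × 11.856/100 ≈ 1290.
Year 2025: gap = -2.4 × (7.29 - 5.82) = -3.528%, loss ≈ 10877 × 3.528/100 ≈ 384.
Total lost output = 606 + 394 + 1290 + 384 = 2674 billion.

£2,674 billion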